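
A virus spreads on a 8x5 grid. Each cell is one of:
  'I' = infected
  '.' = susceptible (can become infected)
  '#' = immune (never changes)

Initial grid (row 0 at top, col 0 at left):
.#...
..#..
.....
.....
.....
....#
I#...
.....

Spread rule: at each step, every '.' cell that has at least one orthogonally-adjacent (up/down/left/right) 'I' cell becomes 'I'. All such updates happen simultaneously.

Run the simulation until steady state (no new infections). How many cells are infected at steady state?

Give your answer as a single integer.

Step 0 (initial): 1 infected
Step 1: +2 new -> 3 infected
Step 2: +3 new -> 6 infected
Step 3: +4 new -> 10 infected
Step 4: +6 new -> 16 infected
Step 5: +6 new -> 22 infected
Step 6: +6 new -> 28 infected
Step 7: +2 new -> 30 infected
Step 8: +2 new -> 32 infected
Step 9: +2 new -> 34 infected
Step 10: +2 new -> 36 infected
Step 11: +0 new -> 36 infected

Answer: 36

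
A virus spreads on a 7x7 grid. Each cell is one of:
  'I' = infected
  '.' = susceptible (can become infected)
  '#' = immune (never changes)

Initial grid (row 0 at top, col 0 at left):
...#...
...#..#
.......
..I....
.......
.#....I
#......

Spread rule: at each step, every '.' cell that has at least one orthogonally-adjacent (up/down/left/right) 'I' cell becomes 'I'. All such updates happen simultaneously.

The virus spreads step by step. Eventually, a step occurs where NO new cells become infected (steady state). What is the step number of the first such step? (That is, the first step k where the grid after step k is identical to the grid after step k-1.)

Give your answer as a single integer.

Answer: 8

Derivation:
Step 0 (initial): 2 infected
Step 1: +7 new -> 9 infected
Step 2: +12 new -> 21 infected
Step 3: +11 new -> 32 infected
Step 4: +7 new -> 39 infected
Step 5: +3 new -> 42 infected
Step 6: +1 new -> 43 infected
Step 7: +1 new -> 44 infected
Step 8: +0 new -> 44 infected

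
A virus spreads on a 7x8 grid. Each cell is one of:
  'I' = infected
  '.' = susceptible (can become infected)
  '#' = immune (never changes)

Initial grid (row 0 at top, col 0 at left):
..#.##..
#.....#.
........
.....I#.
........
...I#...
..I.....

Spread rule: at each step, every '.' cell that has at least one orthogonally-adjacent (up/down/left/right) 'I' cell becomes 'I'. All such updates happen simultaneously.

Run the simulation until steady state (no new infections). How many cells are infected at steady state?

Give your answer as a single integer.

Step 0 (initial): 3 infected
Step 1: +7 new -> 10 infected
Step 2: +11 new -> 21 infected
Step 3: +9 new -> 30 infected
Step 4: +8 new -> 38 infected
Step 5: +6 new -> 44 infected
Step 6: +3 new -> 47 infected
Step 7: +1 new -> 48 infected
Step 8: +1 new -> 49 infected
Step 9: +0 new -> 49 infected

Answer: 49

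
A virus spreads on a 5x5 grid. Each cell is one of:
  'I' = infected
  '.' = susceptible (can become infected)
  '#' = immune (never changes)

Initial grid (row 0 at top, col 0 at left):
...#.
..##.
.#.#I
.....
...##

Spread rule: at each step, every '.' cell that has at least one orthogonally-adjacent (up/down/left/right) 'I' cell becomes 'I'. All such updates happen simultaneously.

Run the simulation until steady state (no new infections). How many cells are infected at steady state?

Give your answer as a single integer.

Answer: 18

Derivation:
Step 0 (initial): 1 infected
Step 1: +2 new -> 3 infected
Step 2: +2 new -> 5 infected
Step 3: +1 new -> 6 infected
Step 4: +3 new -> 9 infected
Step 5: +2 new -> 11 infected
Step 6: +2 new -> 13 infected
Step 7: +1 new -> 14 infected
Step 8: +2 new -> 16 infected
Step 9: +1 new -> 17 infected
Step 10: +1 new -> 18 infected
Step 11: +0 new -> 18 infected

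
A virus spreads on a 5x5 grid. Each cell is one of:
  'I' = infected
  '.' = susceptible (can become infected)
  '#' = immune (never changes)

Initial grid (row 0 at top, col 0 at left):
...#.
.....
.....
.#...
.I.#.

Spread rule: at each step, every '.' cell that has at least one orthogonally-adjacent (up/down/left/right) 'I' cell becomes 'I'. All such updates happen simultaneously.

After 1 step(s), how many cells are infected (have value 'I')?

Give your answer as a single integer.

Answer: 3

Derivation:
Step 0 (initial): 1 infected
Step 1: +2 new -> 3 infected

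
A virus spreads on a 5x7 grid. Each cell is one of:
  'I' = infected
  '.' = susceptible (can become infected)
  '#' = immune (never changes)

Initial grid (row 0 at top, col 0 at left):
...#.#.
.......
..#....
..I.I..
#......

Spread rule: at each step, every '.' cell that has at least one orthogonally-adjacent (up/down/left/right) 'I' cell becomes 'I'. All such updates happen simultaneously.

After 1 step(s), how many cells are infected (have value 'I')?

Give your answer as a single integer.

Answer: 8

Derivation:
Step 0 (initial): 2 infected
Step 1: +6 new -> 8 infected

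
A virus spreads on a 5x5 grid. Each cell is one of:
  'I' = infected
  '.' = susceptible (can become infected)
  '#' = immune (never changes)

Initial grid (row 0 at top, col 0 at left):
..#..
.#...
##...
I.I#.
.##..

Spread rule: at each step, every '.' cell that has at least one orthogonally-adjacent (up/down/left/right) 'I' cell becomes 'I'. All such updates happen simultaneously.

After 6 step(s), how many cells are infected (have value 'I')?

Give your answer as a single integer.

Step 0 (initial): 2 infected
Step 1: +3 new -> 5 infected
Step 2: +2 new -> 7 infected
Step 3: +2 new -> 9 infected
Step 4: +3 new -> 12 infected
Step 5: +2 new -> 14 infected
Step 6: +1 new -> 15 infected

Answer: 15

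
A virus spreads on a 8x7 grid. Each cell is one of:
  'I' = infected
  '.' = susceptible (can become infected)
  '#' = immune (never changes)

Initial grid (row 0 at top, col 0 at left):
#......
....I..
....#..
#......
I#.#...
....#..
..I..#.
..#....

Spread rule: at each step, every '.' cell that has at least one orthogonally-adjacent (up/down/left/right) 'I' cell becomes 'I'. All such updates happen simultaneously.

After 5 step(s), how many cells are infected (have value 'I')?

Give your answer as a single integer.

Answer: 46

Derivation:
Step 0 (initial): 3 infected
Step 1: +7 new -> 10 infected
Step 2: +13 new -> 23 infected
Step 3: +10 new -> 33 infected
Step 4: +8 new -> 41 infected
Step 5: +5 new -> 46 infected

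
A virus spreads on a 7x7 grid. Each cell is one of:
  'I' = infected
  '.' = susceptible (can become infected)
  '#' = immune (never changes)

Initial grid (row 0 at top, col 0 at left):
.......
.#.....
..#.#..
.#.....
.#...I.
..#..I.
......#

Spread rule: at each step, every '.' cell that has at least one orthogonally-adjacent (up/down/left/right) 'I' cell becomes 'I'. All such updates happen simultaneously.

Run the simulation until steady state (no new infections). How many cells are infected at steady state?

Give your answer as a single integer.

Step 0 (initial): 2 infected
Step 1: +6 new -> 8 infected
Step 2: +6 new -> 14 infected
Step 3: +5 new -> 19 infected
Step 4: +6 new -> 25 infected
Step 5: +4 new -> 29 infected
Step 6: +4 new -> 33 infected
Step 7: +2 new -> 35 infected
Step 8: +2 new -> 37 infected
Step 9: +2 new -> 39 infected
Step 10: +2 new -> 41 infected
Step 11: +1 new -> 42 infected
Step 12: +0 new -> 42 infected

Answer: 42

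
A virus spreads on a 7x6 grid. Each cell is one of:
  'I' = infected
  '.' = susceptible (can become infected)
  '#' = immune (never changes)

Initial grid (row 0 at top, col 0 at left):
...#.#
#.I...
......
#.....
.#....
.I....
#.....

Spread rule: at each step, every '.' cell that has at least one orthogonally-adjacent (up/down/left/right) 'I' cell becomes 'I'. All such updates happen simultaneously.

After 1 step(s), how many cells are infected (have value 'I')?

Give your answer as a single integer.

Step 0 (initial): 2 infected
Step 1: +7 new -> 9 infected

Answer: 9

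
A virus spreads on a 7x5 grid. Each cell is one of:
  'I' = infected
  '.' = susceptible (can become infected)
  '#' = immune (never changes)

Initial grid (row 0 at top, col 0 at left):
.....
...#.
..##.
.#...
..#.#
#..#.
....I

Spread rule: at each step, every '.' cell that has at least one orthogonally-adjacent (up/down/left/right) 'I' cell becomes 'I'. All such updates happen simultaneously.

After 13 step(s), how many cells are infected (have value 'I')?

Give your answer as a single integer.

Step 0 (initial): 1 infected
Step 1: +2 new -> 3 infected
Step 2: +1 new -> 4 infected
Step 3: +2 new -> 6 infected
Step 4: +2 new -> 8 infected
Step 5: +1 new -> 9 infected
Step 6: +1 new -> 10 infected
Step 7: +1 new -> 11 infected
Step 8: +1 new -> 12 infected
Step 9: +2 new -> 14 infected
Step 10: +2 new -> 16 infected
Step 11: +2 new -> 18 infected
Step 12: +1 new -> 19 infected
Step 13: +1 new -> 20 infected

Answer: 20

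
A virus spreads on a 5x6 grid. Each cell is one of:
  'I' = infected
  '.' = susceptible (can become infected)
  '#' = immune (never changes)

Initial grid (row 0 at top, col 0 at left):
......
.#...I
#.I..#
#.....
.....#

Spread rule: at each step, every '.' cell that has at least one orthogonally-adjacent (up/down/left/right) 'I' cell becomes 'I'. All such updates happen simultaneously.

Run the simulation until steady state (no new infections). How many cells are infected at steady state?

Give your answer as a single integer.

Answer: 25

Derivation:
Step 0 (initial): 2 infected
Step 1: +6 new -> 8 infected
Step 2: +7 new -> 15 infected
Step 3: +5 new -> 20 infected
Step 4: +4 new -> 24 infected
Step 5: +1 new -> 25 infected
Step 6: +0 new -> 25 infected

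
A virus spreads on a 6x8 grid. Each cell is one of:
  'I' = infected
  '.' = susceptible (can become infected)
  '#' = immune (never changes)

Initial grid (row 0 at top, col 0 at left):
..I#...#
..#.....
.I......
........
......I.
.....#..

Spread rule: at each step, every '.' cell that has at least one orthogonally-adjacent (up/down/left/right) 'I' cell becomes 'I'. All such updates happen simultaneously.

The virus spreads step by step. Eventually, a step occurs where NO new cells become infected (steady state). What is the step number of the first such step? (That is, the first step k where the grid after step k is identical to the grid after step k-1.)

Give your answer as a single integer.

Step 0 (initial): 3 infected
Step 1: +9 new -> 12 infected
Step 2: +11 new -> 23 infected
Step 3: +12 new -> 35 infected
Step 4: +7 new -> 42 infected
Step 5: +2 new -> 44 infected
Step 6: +0 new -> 44 infected

Answer: 6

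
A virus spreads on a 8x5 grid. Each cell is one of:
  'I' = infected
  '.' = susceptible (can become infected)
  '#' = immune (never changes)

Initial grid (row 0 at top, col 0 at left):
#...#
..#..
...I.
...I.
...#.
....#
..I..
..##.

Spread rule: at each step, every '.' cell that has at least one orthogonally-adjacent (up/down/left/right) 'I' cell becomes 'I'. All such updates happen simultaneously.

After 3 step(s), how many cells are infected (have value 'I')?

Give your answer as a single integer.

Step 0 (initial): 3 infected
Step 1: +8 new -> 11 infected
Step 2: +11 new -> 22 infected
Step 3: +8 new -> 30 infected

Answer: 30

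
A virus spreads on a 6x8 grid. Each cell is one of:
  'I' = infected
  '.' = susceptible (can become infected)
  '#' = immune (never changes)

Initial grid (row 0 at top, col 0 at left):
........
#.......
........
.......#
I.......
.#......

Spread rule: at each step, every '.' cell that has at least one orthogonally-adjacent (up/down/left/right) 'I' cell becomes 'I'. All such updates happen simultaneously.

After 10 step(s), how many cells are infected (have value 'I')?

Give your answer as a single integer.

Step 0 (initial): 1 infected
Step 1: +3 new -> 4 infected
Step 2: +3 new -> 7 infected
Step 3: +4 new -> 11 infected
Step 4: +5 new -> 16 infected
Step 5: +6 new -> 22 infected
Step 6: +7 new -> 29 infected
Step 7: +6 new -> 35 infected
Step 8: +4 new -> 39 infected
Step 9: +3 new -> 42 infected
Step 10: +2 new -> 44 infected

Answer: 44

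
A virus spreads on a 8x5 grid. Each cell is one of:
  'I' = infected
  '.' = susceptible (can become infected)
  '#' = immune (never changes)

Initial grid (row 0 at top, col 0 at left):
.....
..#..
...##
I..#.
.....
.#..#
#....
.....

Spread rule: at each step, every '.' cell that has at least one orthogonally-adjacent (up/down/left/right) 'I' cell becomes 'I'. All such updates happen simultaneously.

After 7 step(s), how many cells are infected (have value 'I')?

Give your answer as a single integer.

Answer: 30

Derivation:
Step 0 (initial): 1 infected
Step 1: +3 new -> 4 infected
Step 2: +5 new -> 9 infected
Step 3: +4 new -> 13 infected
Step 4: +3 new -> 16 infected
Step 5: +4 new -> 20 infected
Step 6: +5 new -> 25 infected
Step 7: +5 new -> 30 infected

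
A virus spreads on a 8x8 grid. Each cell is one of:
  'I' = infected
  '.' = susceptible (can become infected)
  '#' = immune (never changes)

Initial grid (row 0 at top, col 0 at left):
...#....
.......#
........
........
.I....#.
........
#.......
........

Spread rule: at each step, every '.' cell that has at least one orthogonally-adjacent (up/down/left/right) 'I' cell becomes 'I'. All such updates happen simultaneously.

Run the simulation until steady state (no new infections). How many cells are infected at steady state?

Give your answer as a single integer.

Step 0 (initial): 1 infected
Step 1: +4 new -> 5 infected
Step 2: +7 new -> 12 infected
Step 3: +8 new -> 20 infected
Step 4: +10 new -> 30 infected
Step 5: +8 new -> 38 infected
Step 6: +6 new -> 44 infected
Step 7: +7 new -> 51 infected
Step 8: +6 new -> 57 infected
Step 9: +2 new -> 59 infected
Step 10: +1 new -> 60 infected
Step 11: +0 new -> 60 infected

Answer: 60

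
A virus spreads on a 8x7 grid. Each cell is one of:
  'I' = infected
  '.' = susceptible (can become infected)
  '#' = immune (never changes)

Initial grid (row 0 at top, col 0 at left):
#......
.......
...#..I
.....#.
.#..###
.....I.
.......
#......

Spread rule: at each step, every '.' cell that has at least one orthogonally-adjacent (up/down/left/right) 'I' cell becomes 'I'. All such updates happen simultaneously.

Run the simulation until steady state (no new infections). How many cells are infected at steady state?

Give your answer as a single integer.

Step 0 (initial): 2 infected
Step 1: +6 new -> 8 infected
Step 2: +7 new -> 15 infected
Step 3: +8 new -> 23 infected
Step 4: +7 new -> 30 infected
Step 5: +6 new -> 36 infected
Step 6: +7 new -> 43 infected
Step 7: +4 new -> 47 infected
Step 8: +1 new -> 48 infected
Step 9: +0 new -> 48 infected

Answer: 48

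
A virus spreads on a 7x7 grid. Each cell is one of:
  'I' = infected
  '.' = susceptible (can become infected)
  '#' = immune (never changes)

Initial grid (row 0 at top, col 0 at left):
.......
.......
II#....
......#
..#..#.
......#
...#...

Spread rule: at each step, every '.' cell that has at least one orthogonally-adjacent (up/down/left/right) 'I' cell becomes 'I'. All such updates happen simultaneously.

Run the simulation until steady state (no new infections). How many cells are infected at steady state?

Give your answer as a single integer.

Step 0 (initial): 2 infected
Step 1: +4 new -> 6 infected
Step 2: +6 new -> 12 infected
Step 3: +5 new -> 17 infected
Step 4: +8 new -> 25 infected
Step 5: +7 new -> 32 infected
Step 6: +4 new -> 36 infected
Step 7: +4 new -> 40 infected
Step 8: +1 new -> 41 infected
Step 9: +1 new -> 42 infected
Step 10: +0 new -> 42 infected

Answer: 42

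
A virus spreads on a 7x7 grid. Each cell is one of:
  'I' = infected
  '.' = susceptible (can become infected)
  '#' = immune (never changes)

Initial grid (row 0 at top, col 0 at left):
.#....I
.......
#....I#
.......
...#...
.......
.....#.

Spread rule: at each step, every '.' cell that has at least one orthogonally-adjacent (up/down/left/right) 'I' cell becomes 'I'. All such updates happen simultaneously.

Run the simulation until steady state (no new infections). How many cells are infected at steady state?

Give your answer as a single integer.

Answer: 44

Derivation:
Step 0 (initial): 2 infected
Step 1: +5 new -> 7 infected
Step 2: +6 new -> 13 infected
Step 3: +7 new -> 20 infected
Step 4: +6 new -> 26 infected
Step 5: +6 new -> 32 infected
Step 6: +5 new -> 37 infected
Step 7: +4 new -> 41 infected
Step 8: +2 new -> 43 infected
Step 9: +1 new -> 44 infected
Step 10: +0 new -> 44 infected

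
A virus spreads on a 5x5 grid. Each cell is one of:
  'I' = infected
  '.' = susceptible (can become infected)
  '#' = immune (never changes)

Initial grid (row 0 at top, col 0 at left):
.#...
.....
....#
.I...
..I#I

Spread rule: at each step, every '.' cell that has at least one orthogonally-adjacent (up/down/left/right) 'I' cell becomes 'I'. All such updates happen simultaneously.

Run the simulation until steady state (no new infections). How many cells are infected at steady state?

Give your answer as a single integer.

Step 0 (initial): 3 infected
Step 1: +5 new -> 8 infected
Step 2: +5 new -> 13 infected
Step 3: +3 new -> 16 infected
Step 4: +3 new -> 19 infected
Step 5: +2 new -> 21 infected
Step 6: +1 new -> 22 infected
Step 7: +0 new -> 22 infected

Answer: 22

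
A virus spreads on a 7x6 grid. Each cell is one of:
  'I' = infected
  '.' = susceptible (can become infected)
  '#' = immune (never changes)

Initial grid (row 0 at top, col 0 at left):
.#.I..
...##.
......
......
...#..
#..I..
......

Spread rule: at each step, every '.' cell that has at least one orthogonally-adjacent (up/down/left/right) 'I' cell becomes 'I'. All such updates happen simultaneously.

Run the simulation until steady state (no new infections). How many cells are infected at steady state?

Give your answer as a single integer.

Answer: 37

Derivation:
Step 0 (initial): 2 infected
Step 1: +5 new -> 7 infected
Step 2: +8 new -> 15 infected
Step 3: +9 new -> 24 infected
Step 4: +10 new -> 34 infected
Step 5: +3 new -> 37 infected
Step 6: +0 new -> 37 infected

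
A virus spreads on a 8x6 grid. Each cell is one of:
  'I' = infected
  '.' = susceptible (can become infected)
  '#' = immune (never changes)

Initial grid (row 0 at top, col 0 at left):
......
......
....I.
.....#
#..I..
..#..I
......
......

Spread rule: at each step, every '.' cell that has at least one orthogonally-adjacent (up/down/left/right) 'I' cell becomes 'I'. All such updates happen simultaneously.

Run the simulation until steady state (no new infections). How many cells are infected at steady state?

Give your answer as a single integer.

Answer: 45

Derivation:
Step 0 (initial): 3 infected
Step 1: +11 new -> 14 infected
Step 2: +9 new -> 23 infected
Step 3: +9 new -> 32 infected
Step 4: +7 new -> 39 infected
Step 5: +4 new -> 43 infected
Step 6: +2 new -> 45 infected
Step 7: +0 new -> 45 infected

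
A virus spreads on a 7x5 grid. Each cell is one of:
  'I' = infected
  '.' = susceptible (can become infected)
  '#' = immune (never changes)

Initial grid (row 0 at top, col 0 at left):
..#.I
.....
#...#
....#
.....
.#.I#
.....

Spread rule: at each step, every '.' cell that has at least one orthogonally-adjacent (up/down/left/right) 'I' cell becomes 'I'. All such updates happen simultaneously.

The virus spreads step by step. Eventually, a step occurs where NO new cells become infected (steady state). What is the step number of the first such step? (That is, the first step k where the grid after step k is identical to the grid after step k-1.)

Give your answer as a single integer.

Answer: 7

Derivation:
Step 0 (initial): 2 infected
Step 1: +5 new -> 7 infected
Step 2: +6 new -> 13 infected
Step 3: +5 new -> 18 infected
Step 4: +5 new -> 23 infected
Step 5: +5 new -> 28 infected
Step 6: +1 new -> 29 infected
Step 7: +0 new -> 29 infected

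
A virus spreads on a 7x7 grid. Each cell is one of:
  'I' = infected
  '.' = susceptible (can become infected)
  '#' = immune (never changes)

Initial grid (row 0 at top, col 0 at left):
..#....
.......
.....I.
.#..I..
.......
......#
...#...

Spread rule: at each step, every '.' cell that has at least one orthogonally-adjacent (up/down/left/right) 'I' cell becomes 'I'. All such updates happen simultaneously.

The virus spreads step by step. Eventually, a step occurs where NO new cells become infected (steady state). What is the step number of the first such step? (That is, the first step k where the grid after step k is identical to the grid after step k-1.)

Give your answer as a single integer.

Answer: 8

Derivation:
Step 0 (initial): 2 infected
Step 1: +6 new -> 8 infected
Step 2: +9 new -> 17 infected
Step 3: +9 new -> 26 infected
Step 4: +6 new -> 32 infected
Step 5: +6 new -> 38 infected
Step 6: +5 new -> 43 infected
Step 7: +2 new -> 45 infected
Step 8: +0 new -> 45 infected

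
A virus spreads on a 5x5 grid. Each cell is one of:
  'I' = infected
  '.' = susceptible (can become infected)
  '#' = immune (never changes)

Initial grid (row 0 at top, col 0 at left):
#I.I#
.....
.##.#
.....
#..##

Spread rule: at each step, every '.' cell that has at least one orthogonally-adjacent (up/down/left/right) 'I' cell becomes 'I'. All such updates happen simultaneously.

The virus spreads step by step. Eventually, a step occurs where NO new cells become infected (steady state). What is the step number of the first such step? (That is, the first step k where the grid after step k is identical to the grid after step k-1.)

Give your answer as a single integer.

Answer: 7

Derivation:
Step 0 (initial): 2 infected
Step 1: +3 new -> 5 infected
Step 2: +4 new -> 9 infected
Step 3: +2 new -> 11 infected
Step 4: +3 new -> 14 infected
Step 5: +2 new -> 16 infected
Step 6: +1 new -> 17 infected
Step 7: +0 new -> 17 infected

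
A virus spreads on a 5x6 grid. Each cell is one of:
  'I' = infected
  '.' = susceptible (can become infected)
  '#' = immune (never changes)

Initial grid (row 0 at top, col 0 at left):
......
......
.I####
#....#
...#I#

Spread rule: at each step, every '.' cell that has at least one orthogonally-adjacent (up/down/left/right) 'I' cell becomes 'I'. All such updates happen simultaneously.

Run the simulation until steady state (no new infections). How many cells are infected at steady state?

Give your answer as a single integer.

Answer: 22

Derivation:
Step 0 (initial): 2 infected
Step 1: +4 new -> 6 infected
Step 2: +6 new -> 12 infected
Step 3: +5 new -> 17 infected
Step 4: +2 new -> 19 infected
Step 5: +2 new -> 21 infected
Step 6: +1 new -> 22 infected
Step 7: +0 new -> 22 infected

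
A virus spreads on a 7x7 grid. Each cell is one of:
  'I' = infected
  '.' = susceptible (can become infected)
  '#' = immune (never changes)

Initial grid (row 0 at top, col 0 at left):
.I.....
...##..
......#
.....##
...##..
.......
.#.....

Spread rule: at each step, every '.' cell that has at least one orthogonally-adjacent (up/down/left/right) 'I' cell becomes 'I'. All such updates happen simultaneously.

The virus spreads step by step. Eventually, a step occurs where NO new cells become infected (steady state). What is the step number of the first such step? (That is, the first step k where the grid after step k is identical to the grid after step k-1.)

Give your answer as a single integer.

Answer: 12

Derivation:
Step 0 (initial): 1 infected
Step 1: +3 new -> 4 infected
Step 2: +4 new -> 8 infected
Step 3: +4 new -> 12 infected
Step 4: +5 new -> 17 infected
Step 5: +7 new -> 24 infected
Step 6: +5 new -> 29 infected
Step 7: +3 new -> 32 infected
Step 8: +2 new -> 34 infected
Step 9: +2 new -> 36 infected
Step 10: +3 new -> 39 infected
Step 11: +2 new -> 41 infected
Step 12: +0 new -> 41 infected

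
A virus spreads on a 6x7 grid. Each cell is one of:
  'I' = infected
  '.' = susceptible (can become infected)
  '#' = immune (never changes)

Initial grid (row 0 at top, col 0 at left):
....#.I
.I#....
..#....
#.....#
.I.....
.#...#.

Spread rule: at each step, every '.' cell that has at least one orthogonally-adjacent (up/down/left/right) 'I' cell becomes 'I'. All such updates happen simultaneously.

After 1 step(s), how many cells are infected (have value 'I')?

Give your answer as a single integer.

Step 0 (initial): 3 infected
Step 1: +8 new -> 11 infected

Answer: 11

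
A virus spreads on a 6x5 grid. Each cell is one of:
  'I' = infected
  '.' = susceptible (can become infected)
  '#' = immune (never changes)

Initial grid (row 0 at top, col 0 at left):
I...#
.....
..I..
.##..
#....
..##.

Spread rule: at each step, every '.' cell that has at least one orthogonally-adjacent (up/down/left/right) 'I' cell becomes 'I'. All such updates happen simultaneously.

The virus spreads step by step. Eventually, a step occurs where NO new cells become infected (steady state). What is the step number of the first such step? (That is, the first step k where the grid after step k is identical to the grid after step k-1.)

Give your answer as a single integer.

Step 0 (initial): 2 infected
Step 1: +5 new -> 7 infected
Step 2: +6 new -> 13 infected
Step 3: +5 new -> 18 infected
Step 4: +2 new -> 20 infected
Step 5: +2 new -> 22 infected
Step 6: +1 new -> 23 infected
Step 7: +1 new -> 24 infected
Step 8: +0 new -> 24 infected

Answer: 8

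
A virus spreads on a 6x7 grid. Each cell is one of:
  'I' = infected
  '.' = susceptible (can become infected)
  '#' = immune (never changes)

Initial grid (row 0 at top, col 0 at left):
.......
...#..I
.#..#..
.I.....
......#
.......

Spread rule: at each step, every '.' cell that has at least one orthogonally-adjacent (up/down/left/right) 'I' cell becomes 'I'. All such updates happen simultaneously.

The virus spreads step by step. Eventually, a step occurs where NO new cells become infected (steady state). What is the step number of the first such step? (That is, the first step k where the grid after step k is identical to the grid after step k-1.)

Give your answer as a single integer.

Step 0 (initial): 2 infected
Step 1: +6 new -> 8 infected
Step 2: +10 new -> 18 infected
Step 3: +9 new -> 27 infected
Step 4: +7 new -> 34 infected
Step 5: +3 new -> 37 infected
Step 6: +1 new -> 38 infected
Step 7: +0 new -> 38 infected

Answer: 7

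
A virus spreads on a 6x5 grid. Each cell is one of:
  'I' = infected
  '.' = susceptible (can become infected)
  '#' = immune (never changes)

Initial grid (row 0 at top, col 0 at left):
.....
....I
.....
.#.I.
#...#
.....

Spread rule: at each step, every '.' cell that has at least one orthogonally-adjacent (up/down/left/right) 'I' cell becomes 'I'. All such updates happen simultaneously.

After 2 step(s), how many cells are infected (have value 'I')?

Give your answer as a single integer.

Answer: 14

Derivation:
Step 0 (initial): 2 infected
Step 1: +7 new -> 9 infected
Step 2: +5 new -> 14 infected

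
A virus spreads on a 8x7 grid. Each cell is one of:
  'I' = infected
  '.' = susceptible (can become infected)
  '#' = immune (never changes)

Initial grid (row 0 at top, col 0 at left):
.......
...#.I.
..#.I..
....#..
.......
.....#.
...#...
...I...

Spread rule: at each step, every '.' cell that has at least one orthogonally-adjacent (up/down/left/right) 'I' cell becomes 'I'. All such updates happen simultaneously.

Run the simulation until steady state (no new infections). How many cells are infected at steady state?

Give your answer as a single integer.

Step 0 (initial): 3 infected
Step 1: +7 new -> 10 infected
Step 2: +9 new -> 19 infected
Step 3: +11 new -> 30 infected
Step 4: +9 new -> 39 infected
Step 5: +7 new -> 46 infected
Step 6: +4 new -> 50 infected
Step 7: +1 new -> 51 infected
Step 8: +0 new -> 51 infected

Answer: 51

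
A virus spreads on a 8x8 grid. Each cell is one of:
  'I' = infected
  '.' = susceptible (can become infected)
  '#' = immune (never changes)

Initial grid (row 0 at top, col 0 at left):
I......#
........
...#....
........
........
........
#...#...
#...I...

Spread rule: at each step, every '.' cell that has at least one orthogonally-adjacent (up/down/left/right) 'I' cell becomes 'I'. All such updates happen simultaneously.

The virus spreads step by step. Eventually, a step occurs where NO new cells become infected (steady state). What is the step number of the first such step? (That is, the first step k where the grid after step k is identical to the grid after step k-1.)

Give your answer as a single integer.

Answer: 9

Derivation:
Step 0 (initial): 2 infected
Step 1: +4 new -> 6 infected
Step 2: +7 new -> 13 infected
Step 3: +10 new -> 23 infected
Step 4: +12 new -> 35 infected
Step 5: +12 new -> 47 infected
Step 6: +7 new -> 54 infected
Step 7: +3 new -> 57 infected
Step 8: +2 new -> 59 infected
Step 9: +0 new -> 59 infected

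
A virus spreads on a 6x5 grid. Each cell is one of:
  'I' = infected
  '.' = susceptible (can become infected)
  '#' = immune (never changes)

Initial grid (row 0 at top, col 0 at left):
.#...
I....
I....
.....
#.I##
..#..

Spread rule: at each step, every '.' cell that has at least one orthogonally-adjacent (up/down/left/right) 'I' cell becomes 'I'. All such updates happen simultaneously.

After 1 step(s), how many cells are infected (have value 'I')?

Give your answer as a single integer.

Answer: 9

Derivation:
Step 0 (initial): 3 infected
Step 1: +6 new -> 9 infected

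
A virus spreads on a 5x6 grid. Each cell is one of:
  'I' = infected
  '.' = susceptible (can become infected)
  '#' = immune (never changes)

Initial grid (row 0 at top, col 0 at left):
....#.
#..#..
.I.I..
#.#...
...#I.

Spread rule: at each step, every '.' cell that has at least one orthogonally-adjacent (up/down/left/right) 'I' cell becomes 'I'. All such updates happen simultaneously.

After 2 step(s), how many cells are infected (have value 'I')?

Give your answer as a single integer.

Answer: 17

Derivation:
Step 0 (initial): 3 infected
Step 1: +8 new -> 11 infected
Step 2: +6 new -> 17 infected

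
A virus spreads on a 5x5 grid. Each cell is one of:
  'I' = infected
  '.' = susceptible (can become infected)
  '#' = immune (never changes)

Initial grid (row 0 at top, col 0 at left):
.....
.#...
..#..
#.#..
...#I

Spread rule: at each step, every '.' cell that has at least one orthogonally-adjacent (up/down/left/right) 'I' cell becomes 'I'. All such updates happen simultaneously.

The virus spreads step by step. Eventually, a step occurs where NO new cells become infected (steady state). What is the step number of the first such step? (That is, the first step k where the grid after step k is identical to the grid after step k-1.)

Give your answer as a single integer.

Step 0 (initial): 1 infected
Step 1: +1 new -> 2 infected
Step 2: +2 new -> 4 infected
Step 3: +2 new -> 6 infected
Step 4: +2 new -> 8 infected
Step 5: +2 new -> 10 infected
Step 6: +1 new -> 11 infected
Step 7: +1 new -> 12 infected
Step 8: +1 new -> 13 infected
Step 9: +1 new -> 14 infected
Step 10: +1 new -> 15 infected
Step 11: +1 new -> 16 infected
Step 12: +1 new -> 17 infected
Step 13: +1 new -> 18 infected
Step 14: +2 new -> 20 infected
Step 15: +0 new -> 20 infected

Answer: 15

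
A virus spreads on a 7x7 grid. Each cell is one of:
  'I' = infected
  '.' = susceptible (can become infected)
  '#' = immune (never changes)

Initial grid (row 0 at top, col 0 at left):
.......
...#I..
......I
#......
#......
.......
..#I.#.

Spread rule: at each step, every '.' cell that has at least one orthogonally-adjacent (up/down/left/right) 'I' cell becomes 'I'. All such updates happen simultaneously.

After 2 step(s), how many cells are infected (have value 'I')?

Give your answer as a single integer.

Step 0 (initial): 3 infected
Step 1: +8 new -> 11 infected
Step 2: +10 new -> 21 infected

Answer: 21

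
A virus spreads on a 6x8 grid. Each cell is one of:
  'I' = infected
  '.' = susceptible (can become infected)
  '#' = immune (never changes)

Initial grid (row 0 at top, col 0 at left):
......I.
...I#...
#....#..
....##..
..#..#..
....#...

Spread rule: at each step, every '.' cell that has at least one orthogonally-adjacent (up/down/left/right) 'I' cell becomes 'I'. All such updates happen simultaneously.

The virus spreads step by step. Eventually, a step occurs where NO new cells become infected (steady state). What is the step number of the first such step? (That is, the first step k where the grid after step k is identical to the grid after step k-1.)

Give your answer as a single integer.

Step 0 (initial): 2 infected
Step 1: +6 new -> 8 infected
Step 2: +9 new -> 17 infected
Step 3: +7 new -> 24 infected
Step 4: +6 new -> 30 infected
Step 5: +5 new -> 35 infected
Step 6: +4 new -> 39 infected
Step 7: +1 new -> 40 infected
Step 8: +0 new -> 40 infected

Answer: 8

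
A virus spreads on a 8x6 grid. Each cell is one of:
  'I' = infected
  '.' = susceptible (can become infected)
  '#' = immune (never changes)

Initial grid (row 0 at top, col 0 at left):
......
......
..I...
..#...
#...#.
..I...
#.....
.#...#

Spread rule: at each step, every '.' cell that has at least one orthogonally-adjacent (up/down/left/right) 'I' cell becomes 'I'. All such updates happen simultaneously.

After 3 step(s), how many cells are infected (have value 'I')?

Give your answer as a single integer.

Step 0 (initial): 2 infected
Step 1: +7 new -> 9 infected
Step 2: +14 new -> 23 infected
Step 3: +10 new -> 33 infected

Answer: 33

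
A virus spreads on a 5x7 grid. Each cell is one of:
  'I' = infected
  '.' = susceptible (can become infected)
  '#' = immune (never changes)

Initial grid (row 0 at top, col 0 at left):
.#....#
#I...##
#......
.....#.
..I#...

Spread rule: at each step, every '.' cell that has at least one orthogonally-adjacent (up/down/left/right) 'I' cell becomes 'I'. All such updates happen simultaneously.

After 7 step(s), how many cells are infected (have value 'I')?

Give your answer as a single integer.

Answer: 26

Derivation:
Step 0 (initial): 2 infected
Step 1: +4 new -> 6 infected
Step 2: +6 new -> 12 infected
Step 3: +5 new -> 17 infected
Step 4: +3 new -> 20 infected
Step 5: +3 new -> 23 infected
Step 6: +2 new -> 25 infected
Step 7: +1 new -> 26 infected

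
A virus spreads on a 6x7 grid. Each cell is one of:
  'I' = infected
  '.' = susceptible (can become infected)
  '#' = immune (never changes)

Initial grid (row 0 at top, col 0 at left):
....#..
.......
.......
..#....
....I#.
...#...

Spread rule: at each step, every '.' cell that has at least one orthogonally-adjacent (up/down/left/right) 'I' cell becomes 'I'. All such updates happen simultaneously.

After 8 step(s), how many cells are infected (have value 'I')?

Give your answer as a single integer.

Answer: 38

Derivation:
Step 0 (initial): 1 infected
Step 1: +3 new -> 4 infected
Step 2: +5 new -> 9 infected
Step 3: +7 new -> 16 infected
Step 4: +8 new -> 24 infected
Step 5: +7 new -> 31 infected
Step 6: +4 new -> 35 infected
Step 7: +2 new -> 37 infected
Step 8: +1 new -> 38 infected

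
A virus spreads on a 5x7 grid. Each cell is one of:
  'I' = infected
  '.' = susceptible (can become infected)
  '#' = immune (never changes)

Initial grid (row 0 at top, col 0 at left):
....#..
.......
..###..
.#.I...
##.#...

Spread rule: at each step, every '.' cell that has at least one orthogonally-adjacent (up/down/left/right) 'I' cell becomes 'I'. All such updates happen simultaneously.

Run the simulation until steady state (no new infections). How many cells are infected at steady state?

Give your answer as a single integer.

Step 0 (initial): 1 infected
Step 1: +2 new -> 3 infected
Step 2: +3 new -> 6 infected
Step 3: +3 new -> 9 infected
Step 4: +3 new -> 12 infected
Step 5: +3 new -> 15 infected
Step 6: +2 new -> 17 infected
Step 7: +2 new -> 19 infected
Step 8: +2 new -> 21 infected
Step 9: +3 new -> 24 infected
Step 10: +2 new -> 26 infected
Step 11: +1 new -> 27 infected
Step 12: +0 new -> 27 infected

Answer: 27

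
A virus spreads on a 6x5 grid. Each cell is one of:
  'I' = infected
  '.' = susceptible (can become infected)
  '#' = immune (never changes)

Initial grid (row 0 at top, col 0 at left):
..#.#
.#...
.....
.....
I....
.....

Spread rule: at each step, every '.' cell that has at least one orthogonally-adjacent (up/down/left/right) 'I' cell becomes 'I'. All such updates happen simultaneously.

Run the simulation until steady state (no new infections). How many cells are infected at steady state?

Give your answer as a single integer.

Answer: 27

Derivation:
Step 0 (initial): 1 infected
Step 1: +3 new -> 4 infected
Step 2: +4 new -> 8 infected
Step 3: +5 new -> 13 infected
Step 4: +5 new -> 18 infected
Step 5: +5 new -> 23 infected
Step 6: +2 new -> 25 infected
Step 7: +2 new -> 27 infected
Step 8: +0 new -> 27 infected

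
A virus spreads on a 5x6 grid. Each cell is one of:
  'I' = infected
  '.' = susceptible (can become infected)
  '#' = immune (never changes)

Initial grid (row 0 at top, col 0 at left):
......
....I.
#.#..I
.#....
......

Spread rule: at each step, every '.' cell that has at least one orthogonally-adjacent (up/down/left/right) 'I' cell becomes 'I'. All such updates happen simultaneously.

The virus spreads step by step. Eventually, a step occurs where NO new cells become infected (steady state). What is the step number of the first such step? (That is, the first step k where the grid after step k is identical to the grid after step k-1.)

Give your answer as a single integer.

Step 0 (initial): 2 infected
Step 1: +5 new -> 7 infected
Step 2: +6 new -> 13 infected
Step 3: +4 new -> 17 infected
Step 4: +5 new -> 22 infected
Step 5: +2 new -> 24 infected
Step 6: +1 new -> 25 infected
Step 7: +1 new -> 26 infected
Step 8: +1 new -> 27 infected
Step 9: +0 new -> 27 infected

Answer: 9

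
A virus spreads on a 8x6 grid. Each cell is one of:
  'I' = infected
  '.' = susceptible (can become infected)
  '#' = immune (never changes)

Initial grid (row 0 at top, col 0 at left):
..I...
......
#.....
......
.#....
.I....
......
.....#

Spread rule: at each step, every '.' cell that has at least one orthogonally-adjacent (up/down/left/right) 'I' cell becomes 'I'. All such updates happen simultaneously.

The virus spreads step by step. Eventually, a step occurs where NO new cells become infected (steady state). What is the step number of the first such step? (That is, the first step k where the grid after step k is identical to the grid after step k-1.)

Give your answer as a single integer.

Answer: 7

Derivation:
Step 0 (initial): 2 infected
Step 1: +6 new -> 8 infected
Step 2: +11 new -> 19 infected
Step 3: +12 new -> 31 infected
Step 4: +8 new -> 39 infected
Step 5: +5 new -> 44 infected
Step 6: +1 new -> 45 infected
Step 7: +0 new -> 45 infected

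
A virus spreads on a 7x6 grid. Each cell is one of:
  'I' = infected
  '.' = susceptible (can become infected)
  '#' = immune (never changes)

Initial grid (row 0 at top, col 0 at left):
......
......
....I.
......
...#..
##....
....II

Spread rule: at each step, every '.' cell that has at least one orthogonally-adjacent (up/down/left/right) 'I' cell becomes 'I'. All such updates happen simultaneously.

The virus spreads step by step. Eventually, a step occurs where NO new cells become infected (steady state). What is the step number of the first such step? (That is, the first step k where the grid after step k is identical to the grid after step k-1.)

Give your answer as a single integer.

Step 0 (initial): 3 infected
Step 1: +7 new -> 10 infected
Step 2: +10 new -> 20 infected
Step 3: +7 new -> 27 infected
Step 4: +6 new -> 33 infected
Step 5: +4 new -> 37 infected
Step 6: +2 new -> 39 infected
Step 7: +0 new -> 39 infected

Answer: 7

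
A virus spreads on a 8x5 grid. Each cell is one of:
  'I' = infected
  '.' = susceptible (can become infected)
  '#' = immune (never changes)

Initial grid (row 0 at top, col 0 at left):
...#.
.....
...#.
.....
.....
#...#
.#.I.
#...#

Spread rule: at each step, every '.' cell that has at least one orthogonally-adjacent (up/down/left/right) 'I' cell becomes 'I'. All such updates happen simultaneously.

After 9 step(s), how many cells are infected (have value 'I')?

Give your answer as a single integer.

Answer: 32

Derivation:
Step 0 (initial): 1 infected
Step 1: +4 new -> 5 infected
Step 2: +3 new -> 8 infected
Step 3: +5 new -> 13 infected
Step 4: +3 new -> 16 infected
Step 5: +4 new -> 20 infected
Step 6: +4 new -> 24 infected
Step 7: +5 new -> 29 infected
Step 8: +2 new -> 31 infected
Step 9: +1 new -> 32 infected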